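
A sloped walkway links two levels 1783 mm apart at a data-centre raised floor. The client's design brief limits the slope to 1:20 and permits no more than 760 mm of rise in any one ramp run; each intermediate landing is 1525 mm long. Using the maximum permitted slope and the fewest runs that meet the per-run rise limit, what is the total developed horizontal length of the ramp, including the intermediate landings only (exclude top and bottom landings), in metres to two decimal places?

38.71 m

At most 760 each: 1783/760 = 2.35, giving 3 ramp runs. That means 2 intermediate landings.
Ramp run (horizontal) at 1:20: 1783 × 20 = 35660 mm.
Intermediate landings: 2 × 1525 = 3050 mm.
Developed length = 35660 + 3050 = 38710 mm.
= 38.71 m.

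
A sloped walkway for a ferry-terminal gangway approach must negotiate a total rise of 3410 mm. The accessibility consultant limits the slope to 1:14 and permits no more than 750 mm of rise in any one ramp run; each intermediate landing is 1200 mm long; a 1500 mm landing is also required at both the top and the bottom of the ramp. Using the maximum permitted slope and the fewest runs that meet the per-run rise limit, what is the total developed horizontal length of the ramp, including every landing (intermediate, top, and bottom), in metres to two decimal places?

3410 / 750 = 4.55, so 5 ramp runs are needed. That means 4 intermediate landings.
Ramp run (horizontal) at 1:14: 3410 × 14 = 47740 mm.
Intermediate landings: 4 × 1200 = 4800 mm.
Top and bottom landings: 2 × 1500 = 3000 mm.
Total = 47740 + 4800 + 3000 = 55540 mm.
= 55.54 m.

55.54 m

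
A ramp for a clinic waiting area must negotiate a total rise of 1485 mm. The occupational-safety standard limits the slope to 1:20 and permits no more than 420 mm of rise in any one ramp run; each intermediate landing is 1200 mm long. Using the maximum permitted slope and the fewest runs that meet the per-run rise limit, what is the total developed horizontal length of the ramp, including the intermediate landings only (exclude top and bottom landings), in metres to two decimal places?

33.30 m

⌈1485/420⌉ = 4 ramp runs. That means 3 intermediate landings.
Horizontal run for 1485 mm of rise at 1:20 is 1485 × 20 = 29700 mm.
Intermediate landings: 3 × 1200 = 3600 mm.
Total developed length = 29700 + 3600 = 33300 mm.
= 33.30 m.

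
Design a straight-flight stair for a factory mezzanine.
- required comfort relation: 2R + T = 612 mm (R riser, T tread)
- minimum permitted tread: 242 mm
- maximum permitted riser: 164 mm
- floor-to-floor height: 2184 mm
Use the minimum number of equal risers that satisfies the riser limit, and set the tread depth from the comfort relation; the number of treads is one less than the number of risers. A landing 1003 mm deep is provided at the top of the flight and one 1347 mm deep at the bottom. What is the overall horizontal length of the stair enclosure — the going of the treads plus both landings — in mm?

2184 / 164 = 13.32, so 14 risers are needed.
Each riser is 2184/14 = 156 mm (≤ 164 mm).
Tread T = 612 − 2 × 156 = 300 mm (≥ 242 mm).
Treads = 14 − 1 = 13; going = 13 × 300 = 3900 mm.
Enclosure = 3900 + 1003 + 1347 = 6250 mm.

6250 mm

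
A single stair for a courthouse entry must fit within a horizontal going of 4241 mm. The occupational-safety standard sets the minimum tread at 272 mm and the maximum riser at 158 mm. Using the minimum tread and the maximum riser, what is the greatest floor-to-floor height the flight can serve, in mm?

2528 mm

Treads that fit: ⌊4241 / 272⌋ = 15.
Risers = treads + 1 = 16.
Maximum height = 16 × 158 = 2528 mm.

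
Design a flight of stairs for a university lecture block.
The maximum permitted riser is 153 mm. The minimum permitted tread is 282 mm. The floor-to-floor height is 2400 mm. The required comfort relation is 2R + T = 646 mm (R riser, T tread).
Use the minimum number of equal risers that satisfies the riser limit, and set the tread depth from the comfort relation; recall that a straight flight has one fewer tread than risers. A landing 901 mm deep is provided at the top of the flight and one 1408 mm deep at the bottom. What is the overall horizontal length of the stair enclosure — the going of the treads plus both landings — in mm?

7499 mm

⌈2400/153⌉ = 16 risers.
Each riser is 2400/16 = 150 mm (≤ 153 mm).
Tread T = 646 − 2 × 150 = 346 mm (≥ 282 mm).
16 risers give 15 treads; going = 15 × 346 = 5190 mm.
Add landings: 5190 + 901 + 1408 = 7499 mm.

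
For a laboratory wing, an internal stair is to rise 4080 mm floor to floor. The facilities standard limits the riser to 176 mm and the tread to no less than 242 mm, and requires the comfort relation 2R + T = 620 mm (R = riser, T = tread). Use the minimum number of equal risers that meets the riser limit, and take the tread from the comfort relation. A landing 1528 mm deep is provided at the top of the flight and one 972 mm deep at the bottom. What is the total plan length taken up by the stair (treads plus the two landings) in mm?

8940 mm

⌈4080/176⌉ = 24 risers.
Riser R = 4080 / 24 = 170 mm, within the 176 mm limit.
T = 620 − 2·170 = 280 mm, which satisfies the 242 mm minimum.
24 risers give 23 treads; going = 23 × 280 = 6440 mm.
Enclosure = 6440 + 1528 + 972 = 8940 mm.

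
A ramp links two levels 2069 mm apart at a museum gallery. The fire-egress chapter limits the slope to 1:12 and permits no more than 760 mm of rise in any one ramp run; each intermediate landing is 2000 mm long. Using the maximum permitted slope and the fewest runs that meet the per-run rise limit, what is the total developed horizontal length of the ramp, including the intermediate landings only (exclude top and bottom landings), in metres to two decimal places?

28.83 m

2069 / 760 = 2.72, so 3 ramp runs are needed. That means 2 intermediate landings.
Ramp run (horizontal) at 1:12: 2069 × 12 = 24828 mm.
Intermediate landings: 2 × 2000 = 4000 mm.
Developed length = 24828 + 4000 = 28828 mm.
= 28.83 m.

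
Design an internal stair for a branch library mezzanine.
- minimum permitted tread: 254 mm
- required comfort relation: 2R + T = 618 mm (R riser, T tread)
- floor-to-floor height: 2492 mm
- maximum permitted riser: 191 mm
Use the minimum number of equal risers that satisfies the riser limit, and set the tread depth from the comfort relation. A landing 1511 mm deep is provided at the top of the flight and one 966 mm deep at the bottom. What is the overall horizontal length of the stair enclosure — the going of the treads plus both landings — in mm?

2492 / 191 = 13.05, so 14 risers are needed.
Each riser is 2492/14 = 178 mm (≤ 191 mm).
T = 618 − 2·178 = 262 mm, which satisfies the 254 mm minimum.
Going = (14 − 1) × 262 = 3406 mm.
Enclosure = 3406 + 1511 + 966 = 5883 mm.

5883 mm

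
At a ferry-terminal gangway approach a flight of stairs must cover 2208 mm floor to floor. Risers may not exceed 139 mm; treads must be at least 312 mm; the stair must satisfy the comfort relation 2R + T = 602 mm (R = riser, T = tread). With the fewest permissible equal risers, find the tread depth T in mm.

326 mm

2208 / 139 = 15.885 → round up to 16 risers.
Each riser is 2208/16 = 138 mm (≤ 139 mm).
Tread T = 602 − 2 × 138 = 326 mm (≥ 312 mm).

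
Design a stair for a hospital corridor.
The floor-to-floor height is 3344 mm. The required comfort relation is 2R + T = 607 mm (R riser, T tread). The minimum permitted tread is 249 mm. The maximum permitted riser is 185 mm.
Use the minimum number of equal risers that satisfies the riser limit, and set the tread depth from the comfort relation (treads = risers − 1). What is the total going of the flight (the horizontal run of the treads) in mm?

4590 mm

3344 / 185 = 18.08, so 19 risers are needed.
Riser R = 3344 / 19 = 176 mm, within the 185 mm limit.
T = 607 − 2·176 = 255 mm, which satisfies the 249 mm minimum.
Treads = 19 − 1 = 18; going = 18 × 255 = 4590 mm.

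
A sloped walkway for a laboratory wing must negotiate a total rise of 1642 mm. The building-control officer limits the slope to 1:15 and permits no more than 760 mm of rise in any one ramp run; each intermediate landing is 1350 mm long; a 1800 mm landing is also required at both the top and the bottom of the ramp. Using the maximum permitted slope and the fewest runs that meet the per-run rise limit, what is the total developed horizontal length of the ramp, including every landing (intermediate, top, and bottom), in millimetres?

⌈1642/760⌉ = 3 ramp runs. That means 2 intermediate landings.
Ramp run (horizontal) at 1:15: 1642 × 15 = 24630 mm.
Intermediate landings: 2 × 1350 = 2700 mm.
Top and bottom landings: 2 × 1800 = 3600 mm.
Total = 24630 + 2700 + 3600 = 30930 mm.

30930 mm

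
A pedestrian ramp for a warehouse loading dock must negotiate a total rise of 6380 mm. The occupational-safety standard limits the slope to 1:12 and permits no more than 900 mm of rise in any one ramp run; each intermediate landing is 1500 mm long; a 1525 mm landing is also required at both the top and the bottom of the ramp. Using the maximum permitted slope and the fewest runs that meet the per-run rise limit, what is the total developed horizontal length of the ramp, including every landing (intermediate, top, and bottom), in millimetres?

6380 / 900 = 7.09, so 8 ramp runs are needed. That means 7 intermediate landings.
Ramp run (horizontal) at 1:12: 6380 × 12 = 76560 mm.
Intermediate landings: 7 × 1500 = 10500 mm.
Top and bottom landings: 2 × 1525 = 3050 mm.
Total = 76560 + 10500 + 3050 = 90110 mm.

90110 mm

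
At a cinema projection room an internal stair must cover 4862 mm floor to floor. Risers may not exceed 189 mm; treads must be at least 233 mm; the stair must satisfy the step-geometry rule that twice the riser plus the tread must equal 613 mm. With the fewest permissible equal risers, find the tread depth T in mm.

239 mm

4862 / 189 = 25.72, so 26 risers are needed.
Riser R = 4862 / 26 = 187 mm, within the 189 mm limit.
Tread T = 613 − 2 × 187 = 239 mm (≥ 233 mm).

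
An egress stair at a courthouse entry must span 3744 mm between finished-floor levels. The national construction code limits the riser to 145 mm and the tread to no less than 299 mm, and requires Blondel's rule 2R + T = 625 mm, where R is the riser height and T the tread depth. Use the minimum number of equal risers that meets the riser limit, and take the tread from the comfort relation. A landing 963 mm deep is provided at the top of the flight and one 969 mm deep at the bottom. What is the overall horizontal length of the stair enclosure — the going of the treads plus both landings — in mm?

10357 mm

3744 / 145 = 25.82, so 26 risers are needed.
Each riser is 3744/26 = 144 mm (≤ 145 mm).
From 2R + T = 625: T = 625 − 288 = 337 mm.
26 risers give 25 treads; going = 25 × 337 = 8425 mm.
Enclosure = 8425 + 963 + 969 = 10357 mm.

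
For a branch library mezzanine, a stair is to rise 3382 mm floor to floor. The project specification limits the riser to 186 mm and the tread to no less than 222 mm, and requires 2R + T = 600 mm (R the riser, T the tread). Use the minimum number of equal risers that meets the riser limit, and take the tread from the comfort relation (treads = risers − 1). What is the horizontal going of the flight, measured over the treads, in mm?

4392 mm

At most 186 each: 3382/186 = 18.18, giving 19 risers.
Each riser is 3382/19 = 178 mm (≤ 186 mm).
T = 600 − 2·178 = 244 mm, which satisfies the 222 mm minimum.
Going = (19 − 1) × 244 = 4392 mm.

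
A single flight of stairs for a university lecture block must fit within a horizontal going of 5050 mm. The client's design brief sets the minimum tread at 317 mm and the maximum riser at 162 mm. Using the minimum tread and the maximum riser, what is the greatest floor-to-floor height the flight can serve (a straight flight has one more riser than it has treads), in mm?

5050 / 317 = 15.93, so 15 treads fit.
Risers = treads + 1 = 16.
Maximum height = 16 × 162 = 2592 mm.

2592 mm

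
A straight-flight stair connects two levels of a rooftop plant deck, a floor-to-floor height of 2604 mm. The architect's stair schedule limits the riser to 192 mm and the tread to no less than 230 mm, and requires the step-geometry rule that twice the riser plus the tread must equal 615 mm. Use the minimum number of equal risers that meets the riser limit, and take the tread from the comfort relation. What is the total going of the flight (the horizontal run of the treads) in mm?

2604 / 192 = 13.562 → round up to 14 risers.
Each riser is 2604/14 = 186 mm (≤ 192 mm).
T = 615 − 2·186 = 243 mm, which satisfies the 230 mm minimum.
Treads = 14 − 1 = 13; going = 13 × 243 = 3159 mm.

3159 mm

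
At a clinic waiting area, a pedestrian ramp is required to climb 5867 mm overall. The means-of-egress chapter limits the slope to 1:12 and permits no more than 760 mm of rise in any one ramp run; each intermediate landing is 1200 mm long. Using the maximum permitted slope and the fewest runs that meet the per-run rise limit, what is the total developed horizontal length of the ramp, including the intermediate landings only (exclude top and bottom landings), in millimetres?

78804 mm

5867 / 760 = 7.720 → round up to 8 ramp runs. That means 7 intermediate landings.
Horizontal run for 5867 mm of rise at 1:12 is 5867 × 12 = 70404 mm.
7 intermediate landings contribute 7 × 1200 = 8400 mm.
Developed length = 70404 + 8400 = 78804 mm.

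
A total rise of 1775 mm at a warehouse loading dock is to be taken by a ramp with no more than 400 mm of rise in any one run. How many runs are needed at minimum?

5 runs

⌈1775/400⌉ = 5 ramp runs.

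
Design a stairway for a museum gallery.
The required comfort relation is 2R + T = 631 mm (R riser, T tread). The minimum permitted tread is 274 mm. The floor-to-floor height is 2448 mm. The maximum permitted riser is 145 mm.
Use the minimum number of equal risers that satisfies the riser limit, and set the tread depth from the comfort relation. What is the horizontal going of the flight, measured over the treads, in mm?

5488 mm

2448 / 145 = 16.88, so 17 risers are needed.
Each riser is 2448/17 = 144 mm (≤ 145 mm).
T = 631 − 2·144 = 343 mm, which satisfies the 274 mm minimum.
17 risers give 16 treads; going = 16 × 343 = 5488 mm.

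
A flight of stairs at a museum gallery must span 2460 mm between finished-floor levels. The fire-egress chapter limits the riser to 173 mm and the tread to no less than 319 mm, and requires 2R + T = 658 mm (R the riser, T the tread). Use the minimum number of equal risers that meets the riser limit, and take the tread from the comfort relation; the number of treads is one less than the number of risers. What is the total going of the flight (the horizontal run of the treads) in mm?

4620 mm

At most 173 each: 2460/173 = 14.22, giving 15 risers.
R = 2460 ÷ 15 = 164 mm.
Tread T = 658 − 2 × 164 = 330 mm (≥ 319 mm).
15 risers give 14 treads; going = 14 × 330 = 4620 mm.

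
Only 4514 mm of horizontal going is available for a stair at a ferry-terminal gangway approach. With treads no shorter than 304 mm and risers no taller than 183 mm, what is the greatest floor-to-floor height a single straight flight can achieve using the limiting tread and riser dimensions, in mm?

4514 / 304 = 14.85, so 14 treads fit.
Risers = treads + 1 = 15.
Maximum height = 15 × 183 = 2745 mm.

2745 mm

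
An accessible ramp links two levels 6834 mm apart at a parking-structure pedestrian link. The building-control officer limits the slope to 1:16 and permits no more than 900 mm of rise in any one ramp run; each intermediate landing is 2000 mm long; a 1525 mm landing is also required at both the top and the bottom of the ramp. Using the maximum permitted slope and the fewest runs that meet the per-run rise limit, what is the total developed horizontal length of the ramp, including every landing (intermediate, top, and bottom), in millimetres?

126394 mm

At most 900 each: 6834/900 = 7.59, giving 8 ramp runs. That means 7 intermediate landings.
Horizontal run for 6834 mm of rise at 1:16 is 6834 × 16 = 109344 mm.
Intermediate landings: 7 × 2000 = 14000 mm.
Top and bottom landings: 2 × 1525 = 3050 mm.
Total = 109344 + 14000 + 3050 = 126394 mm.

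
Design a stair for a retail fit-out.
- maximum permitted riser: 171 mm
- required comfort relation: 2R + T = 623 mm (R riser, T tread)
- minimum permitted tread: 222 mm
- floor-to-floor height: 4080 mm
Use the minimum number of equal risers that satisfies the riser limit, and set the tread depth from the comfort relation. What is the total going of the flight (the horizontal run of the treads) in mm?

4080 / 171 = 23.86, so 24 risers are needed.
R = 4080 ÷ 24 = 170 mm.
Tread T = 623 − 2 × 170 = 283 mm (≥ 222 mm).
24 risers give 23 treads; going = 23 × 283 = 6509 mm.

6509 mm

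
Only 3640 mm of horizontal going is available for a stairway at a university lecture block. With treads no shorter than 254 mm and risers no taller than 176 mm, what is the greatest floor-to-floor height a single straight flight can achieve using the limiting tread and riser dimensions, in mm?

3640 / 254 = 14.33, so 14 treads fit.
Risers = treads + 1 = 15.
Maximum height = 15 × 176 = 2640 mm.

2640 mm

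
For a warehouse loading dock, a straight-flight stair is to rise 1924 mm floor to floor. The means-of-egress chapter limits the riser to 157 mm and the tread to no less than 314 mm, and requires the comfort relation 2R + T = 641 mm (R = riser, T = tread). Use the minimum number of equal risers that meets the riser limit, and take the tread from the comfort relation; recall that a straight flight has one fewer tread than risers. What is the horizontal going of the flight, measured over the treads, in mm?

4140 mm

1924 / 157 = 12.255 → round up to 13 risers.
R = 1924 ÷ 13 = 148 mm.
From 2R + T = 641: T = 641 − 296 = 345 mm.
Going = (13 − 1) × 345 = 4140 mm.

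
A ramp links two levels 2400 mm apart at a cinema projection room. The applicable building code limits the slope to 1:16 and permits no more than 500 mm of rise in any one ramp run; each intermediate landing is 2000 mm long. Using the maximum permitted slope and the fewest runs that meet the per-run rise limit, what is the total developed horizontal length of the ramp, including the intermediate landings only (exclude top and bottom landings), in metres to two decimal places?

At most 500 each: 2400/500 = 4.80, giving 5 ramp runs. That means 4 intermediate landings.
Ramp run (horizontal) at 1:16: 2400 × 16 = 38400 mm.
Intermediate landings: 4 × 2000 = 8000 mm.
Total developed length = 38400 + 8000 = 46400 mm.
= 46.40 m.

46.40 m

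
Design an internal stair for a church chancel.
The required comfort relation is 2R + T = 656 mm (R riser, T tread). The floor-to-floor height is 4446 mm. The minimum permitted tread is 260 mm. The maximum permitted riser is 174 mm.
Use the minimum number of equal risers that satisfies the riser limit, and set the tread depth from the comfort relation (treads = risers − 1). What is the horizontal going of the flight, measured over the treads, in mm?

7850 mm

4446 / 174 = 25.552 → round up to 26 risers.
Each riser is 4446/26 = 171 mm (≤ 174 mm).
From 2R + T = 656: T = 656 − 342 = 314 mm.
26 risers give 25 treads; going = 25 × 314 = 7850 mm.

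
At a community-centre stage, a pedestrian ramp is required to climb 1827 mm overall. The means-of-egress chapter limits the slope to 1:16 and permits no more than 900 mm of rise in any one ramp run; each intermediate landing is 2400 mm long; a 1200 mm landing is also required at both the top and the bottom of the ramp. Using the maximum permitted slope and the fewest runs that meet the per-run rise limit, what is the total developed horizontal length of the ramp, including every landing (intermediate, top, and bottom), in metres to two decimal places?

At most 900 each: 1827/900 = 2.03, giving 3 ramp runs. That means 2 intermediate landings.
Ramp run (horizontal) at 1:16: 1827 × 16 = 29232 mm.
Intermediate landings: 2 × 2400 = 4800 mm.
Top and bottom landings: 2 × 1200 = 2400 mm.
Total = 29232 + 4800 + 2400 = 36432 mm.
= 36.43 m.

36.43 m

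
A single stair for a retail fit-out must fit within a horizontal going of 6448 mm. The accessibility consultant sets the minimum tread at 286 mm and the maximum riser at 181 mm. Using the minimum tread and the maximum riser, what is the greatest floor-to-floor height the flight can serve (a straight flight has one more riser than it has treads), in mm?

4163 mm

Treads that fit: ⌊6448 / 286⌋ = 22.
Risers = treads + 1 = 23.
Maximum height = 23 × 181 = 4163 mm.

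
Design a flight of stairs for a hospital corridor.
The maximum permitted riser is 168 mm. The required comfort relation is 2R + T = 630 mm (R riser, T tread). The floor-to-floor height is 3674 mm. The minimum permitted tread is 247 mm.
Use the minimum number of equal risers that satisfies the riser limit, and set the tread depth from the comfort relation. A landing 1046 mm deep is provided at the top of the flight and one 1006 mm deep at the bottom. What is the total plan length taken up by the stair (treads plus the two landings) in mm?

At most 168 each: 3674/168 = 21.87, giving 22 risers.
R = 3674 ÷ 22 = 167 mm.
Tread T = 630 − 2 × 167 = 296 mm (≥ 247 mm).
22 risers give 21 treads; going = 21 × 296 = 6216 mm.
Add landings: 6216 + 1046 + 1006 = 8268 mm.

8268 mm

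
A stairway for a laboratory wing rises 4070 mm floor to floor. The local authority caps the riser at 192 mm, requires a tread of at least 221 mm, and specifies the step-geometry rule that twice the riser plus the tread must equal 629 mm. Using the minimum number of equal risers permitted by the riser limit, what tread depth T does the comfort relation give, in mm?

259 mm

4070 / 192 = 21.20, so 22 risers are needed.
Each riser is 4070/22 = 185 mm (≤ 192 mm).
Tread T = 629 − 2 × 185 = 259 mm (≥ 221 mm).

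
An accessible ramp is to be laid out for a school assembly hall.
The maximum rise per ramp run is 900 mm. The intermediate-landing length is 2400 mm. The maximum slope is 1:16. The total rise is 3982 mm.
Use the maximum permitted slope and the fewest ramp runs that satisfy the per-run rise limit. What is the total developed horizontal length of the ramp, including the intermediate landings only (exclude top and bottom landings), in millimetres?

73312 mm

3982 / 900 = 4.424 → round up to 5 ramp runs. That means 4 intermediate landings.
Horizontal run for 3982 mm of rise at 1:16 is 3982 × 16 = 63712 mm.
Intermediate landings: 4 × 2400 = 9600 mm.
Developed length = 63712 + 9600 = 73312 mm.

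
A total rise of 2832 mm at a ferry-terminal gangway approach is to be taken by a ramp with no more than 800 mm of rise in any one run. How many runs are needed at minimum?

2832 / 800 = 3.540 → round up to 4 ramp runs.

4 runs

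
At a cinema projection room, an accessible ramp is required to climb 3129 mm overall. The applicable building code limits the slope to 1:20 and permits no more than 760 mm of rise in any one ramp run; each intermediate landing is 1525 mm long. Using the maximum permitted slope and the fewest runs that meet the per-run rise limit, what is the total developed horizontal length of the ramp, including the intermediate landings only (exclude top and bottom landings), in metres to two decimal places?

3129 / 760 = 4.117 → round up to 5 ramp runs. That means 4 intermediate landings.
Ramp run (horizontal) at 1:20: 3129 × 20 = 62580 mm.
Intermediate landings: 4 × 1525 = 6100 mm.
Developed length = 62580 + 6100 = 68680 mm.
= 68.68 m.

68.68 m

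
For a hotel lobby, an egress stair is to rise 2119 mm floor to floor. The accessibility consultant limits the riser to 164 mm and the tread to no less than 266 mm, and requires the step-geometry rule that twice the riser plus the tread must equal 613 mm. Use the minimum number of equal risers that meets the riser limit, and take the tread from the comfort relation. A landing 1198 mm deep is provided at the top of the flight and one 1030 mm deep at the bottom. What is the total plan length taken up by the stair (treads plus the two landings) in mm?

5672 mm

2119 / 164 = 12.921 → round up to 13 risers.
R = 2119 ÷ 13 = 163 mm.
T = 613 − 2·163 = 287 mm, which satisfies the 266 mm minimum.
13 risers give 12 treads; going = 12 × 287 = 3444 mm.
Add landings: 3444 + 1198 + 1030 = 5672 mm.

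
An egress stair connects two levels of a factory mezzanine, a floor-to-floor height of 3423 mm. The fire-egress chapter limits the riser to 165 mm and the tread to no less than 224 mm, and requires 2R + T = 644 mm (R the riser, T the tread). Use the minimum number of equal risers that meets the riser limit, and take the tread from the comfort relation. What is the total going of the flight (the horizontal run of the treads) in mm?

6360 mm

At most 165 each: 3423/165 = 20.75, giving 21 risers.
R = 3423 ÷ 21 = 163 mm.
From 2R + T = 644: T = 644 − 326 = 318 mm.
Going = (21 − 1) × 318 = 6360 mm.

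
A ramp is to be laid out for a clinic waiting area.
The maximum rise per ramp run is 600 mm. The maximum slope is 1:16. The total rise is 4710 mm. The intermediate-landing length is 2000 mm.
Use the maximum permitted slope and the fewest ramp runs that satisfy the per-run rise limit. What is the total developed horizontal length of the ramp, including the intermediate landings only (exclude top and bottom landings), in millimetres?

89360 mm

4710 / 600 = 7.850 → round up to 8 ramp runs. That means 7 intermediate landings.
Horizontal run for 4710 mm of rise at 1:16 is 4710 × 16 = 75360 mm.
Intermediate landings: 7 × 2000 = 14000 mm.
Developed length = 75360 + 14000 = 89360 mm.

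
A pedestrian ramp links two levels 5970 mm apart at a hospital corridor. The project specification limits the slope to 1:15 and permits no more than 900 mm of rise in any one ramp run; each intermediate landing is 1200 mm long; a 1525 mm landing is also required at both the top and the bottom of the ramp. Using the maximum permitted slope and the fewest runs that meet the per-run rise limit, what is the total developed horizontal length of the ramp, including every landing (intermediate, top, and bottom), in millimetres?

⌈5970/900⌉ = 7 ramp runs. That means 6 intermediate landings.
Ramp run (horizontal) at 1:15: 5970 × 15 = 89550 mm.
Intermediate landings: 6 × 1200 = 7200 mm.
Top and bottom landings: 2 × 1525 = 3050 mm.
Total = 89550 + 7200 + 3050 = 99800 mm.

99800 mm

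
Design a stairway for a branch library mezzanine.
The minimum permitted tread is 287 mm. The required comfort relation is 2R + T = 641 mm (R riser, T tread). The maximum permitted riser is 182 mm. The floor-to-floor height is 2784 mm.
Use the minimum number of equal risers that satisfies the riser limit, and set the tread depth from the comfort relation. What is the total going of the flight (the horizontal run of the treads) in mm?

4395 mm

At most 182 each: 2784/182 = 15.30, giving 16 risers.
R = 2784 ÷ 16 = 174 mm.
T = 641 − 2·174 = 293 mm, which satisfies the 287 mm minimum.
16 risers give 15 treads; going = 15 × 293 = 4395 mm.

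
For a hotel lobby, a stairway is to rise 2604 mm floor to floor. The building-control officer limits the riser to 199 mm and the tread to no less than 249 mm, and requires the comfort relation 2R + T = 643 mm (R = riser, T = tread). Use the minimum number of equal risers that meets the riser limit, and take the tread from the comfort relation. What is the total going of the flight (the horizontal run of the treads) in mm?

3523 mm

⌈2604/199⌉ = 14 risers.
R = 2604 ÷ 14 = 186 mm.
T = 643 − 2·186 = 271 mm, which satisfies the 249 mm minimum.
Going = (14 − 1) × 271 = 3523 mm.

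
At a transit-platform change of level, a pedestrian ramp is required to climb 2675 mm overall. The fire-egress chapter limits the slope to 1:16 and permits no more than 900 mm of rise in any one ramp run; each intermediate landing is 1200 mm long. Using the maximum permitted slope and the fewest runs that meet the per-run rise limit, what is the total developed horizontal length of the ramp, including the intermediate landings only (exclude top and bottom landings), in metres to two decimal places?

2675 / 900 = 2.97, so 3 ramp runs are needed. That means 2 intermediate landings.
Ramp run (horizontal) at 1:16: 2675 × 16 = 42800 mm.
2 intermediate landings contribute 2 × 1200 = 2400 mm.
Developed length = 42800 + 2400 = 45200 mm.
= 45.20 m.

45.20 m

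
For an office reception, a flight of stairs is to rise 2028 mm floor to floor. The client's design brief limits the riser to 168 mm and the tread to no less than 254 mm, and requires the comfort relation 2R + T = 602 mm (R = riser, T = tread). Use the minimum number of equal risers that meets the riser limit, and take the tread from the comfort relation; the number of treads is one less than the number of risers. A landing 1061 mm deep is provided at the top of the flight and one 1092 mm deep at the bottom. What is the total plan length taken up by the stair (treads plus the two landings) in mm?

2028 / 168 = 12.071 → round up to 13 risers.
R = 2028 ÷ 13 = 156 mm.
From 2R + T = 602: T = 602 − 312 = 290 mm.
Going = (13 − 1) × 290 = 3480 mm.
Add landings: 3480 + 1061 + 1092 = 5633 mm.

5633 mm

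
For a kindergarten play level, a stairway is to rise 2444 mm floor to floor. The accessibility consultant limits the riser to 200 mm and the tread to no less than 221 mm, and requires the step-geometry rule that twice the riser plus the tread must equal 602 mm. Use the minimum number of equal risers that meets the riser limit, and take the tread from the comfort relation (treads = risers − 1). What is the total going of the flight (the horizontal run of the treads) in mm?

2444 / 200 = 12.220 → round up to 13 risers.
R = 2444 ÷ 13 = 188 mm.
T = 602 − 2·188 = 226 mm, which satisfies the 221 mm minimum.
13 risers give 12 treads; going = 12 × 226 = 2712 mm.

2712 mm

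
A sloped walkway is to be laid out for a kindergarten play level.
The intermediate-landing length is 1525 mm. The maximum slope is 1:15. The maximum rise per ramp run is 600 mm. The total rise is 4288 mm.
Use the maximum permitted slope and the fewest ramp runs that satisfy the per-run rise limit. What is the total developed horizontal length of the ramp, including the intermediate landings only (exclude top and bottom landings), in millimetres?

74995 mm

4288 / 600 = 7.147 → round up to 8 ramp runs. That means 7 intermediate landings.
Ramp run (horizontal) at 1:15: 4288 × 15 = 64320 mm.
Intermediate landings: 7 × 1525 = 10675 mm.
Developed length = 64320 + 10675 = 74995 mm.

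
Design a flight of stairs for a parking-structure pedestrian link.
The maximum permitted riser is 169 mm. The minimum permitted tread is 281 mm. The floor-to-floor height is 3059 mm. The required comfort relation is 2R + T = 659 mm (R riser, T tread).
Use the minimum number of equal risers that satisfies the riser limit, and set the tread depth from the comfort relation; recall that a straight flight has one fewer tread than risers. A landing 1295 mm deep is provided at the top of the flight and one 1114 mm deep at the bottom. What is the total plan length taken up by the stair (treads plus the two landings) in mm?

⌈3059/169⌉ = 19 risers.
Riser R = 3059 / 19 = 161 mm, within the 169 mm limit.
From 2R + T = 659: T = 659 − 322 = 337 mm.
Going = (19 − 1) × 337 = 6066 mm.
Add landings: 6066 + 1295 + 1114 = 8475 mm.

8475 mm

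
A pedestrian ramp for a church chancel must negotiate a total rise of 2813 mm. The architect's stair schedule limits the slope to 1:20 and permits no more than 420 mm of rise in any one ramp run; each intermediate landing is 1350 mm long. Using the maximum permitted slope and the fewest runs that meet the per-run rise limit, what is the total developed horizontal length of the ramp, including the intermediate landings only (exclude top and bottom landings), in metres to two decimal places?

⌈2813/420⌉ = 7 ramp runs. That means 6 intermediate landings.
Horizontal run for 2813 mm of rise at 1:20 is 2813 × 20 = 56260 mm.
Intermediate landings: 6 × 1350 = 8100 mm.
Total developed length = 56260 + 8100 = 64360 mm.
= 64.36 m.

64.36 m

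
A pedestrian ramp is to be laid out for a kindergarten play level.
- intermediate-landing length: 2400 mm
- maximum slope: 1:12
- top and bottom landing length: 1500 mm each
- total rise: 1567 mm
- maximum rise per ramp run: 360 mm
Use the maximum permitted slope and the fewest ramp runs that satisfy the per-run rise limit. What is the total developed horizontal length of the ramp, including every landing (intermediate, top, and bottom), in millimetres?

31404 mm

1567 / 360 = 4.353 → round up to 5 ramp runs. That means 4 intermediate landings.
Ramp run (horizontal) at 1:12: 1567 × 12 = 18804 mm.
4 intermediate landings contribute 4 × 2400 = 9600 mm.
Top and bottom landings: 2 × 1500 = 3000 mm.
Total = 18804 + 9600 + 3000 = 31404 mm.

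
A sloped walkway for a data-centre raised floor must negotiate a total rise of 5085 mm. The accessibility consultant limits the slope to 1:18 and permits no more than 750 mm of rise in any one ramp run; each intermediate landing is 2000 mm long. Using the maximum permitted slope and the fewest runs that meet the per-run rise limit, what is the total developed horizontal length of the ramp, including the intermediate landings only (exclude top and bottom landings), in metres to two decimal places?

103.53 m

5085 / 750 = 6.780 → round up to 7 ramp runs. That means 6 intermediate landings.
Ramp run (horizontal) at 1:18: 5085 × 18 = 91530 mm.
6 intermediate landings contribute 6 × 2000 = 12000 mm.
Total developed length = 91530 + 12000 = 103530 mm.
= 103.53 m.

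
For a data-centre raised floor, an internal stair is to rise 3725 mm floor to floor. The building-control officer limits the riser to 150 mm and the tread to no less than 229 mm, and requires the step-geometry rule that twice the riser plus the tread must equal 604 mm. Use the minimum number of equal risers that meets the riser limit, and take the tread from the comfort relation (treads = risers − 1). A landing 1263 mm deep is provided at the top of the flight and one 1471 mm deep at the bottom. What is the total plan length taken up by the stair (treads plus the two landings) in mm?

3725 / 150 = 24.833 → round up to 25 risers.
R = 3725 ÷ 25 = 149 mm.
From 2R + T = 604: T = 604 − 298 = 306 mm.
Going = (25 − 1) × 306 = 7344 mm.
Add landings: 7344 + 1263 + 1471 = 10078 mm.

10078 mm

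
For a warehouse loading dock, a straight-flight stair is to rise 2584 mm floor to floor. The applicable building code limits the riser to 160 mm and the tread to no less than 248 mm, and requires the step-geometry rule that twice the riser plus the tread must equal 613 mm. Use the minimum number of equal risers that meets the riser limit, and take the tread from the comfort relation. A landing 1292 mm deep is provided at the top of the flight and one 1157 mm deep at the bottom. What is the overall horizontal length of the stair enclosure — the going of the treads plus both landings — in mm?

7393 mm

At most 160 each: 2584/160 = 16.15, giving 17 risers.
Riser R = 2584 / 17 = 152 mm, within the 160 mm limit.
T = 613 − 2·152 = 309 mm, which satisfies the 248 mm minimum.
Going = (17 − 1) × 309 = 4944 mm.
Enclosure = 4944 + 1292 + 1157 = 7393 mm.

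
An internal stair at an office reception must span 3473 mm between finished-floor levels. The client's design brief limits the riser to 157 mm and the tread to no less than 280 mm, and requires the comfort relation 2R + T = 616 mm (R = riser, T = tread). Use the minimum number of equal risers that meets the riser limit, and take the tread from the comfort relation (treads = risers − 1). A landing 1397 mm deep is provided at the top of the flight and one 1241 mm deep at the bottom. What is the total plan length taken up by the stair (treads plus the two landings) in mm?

3473 / 157 = 22.12, so 23 risers are needed.
Riser R = 3473 / 23 = 151 mm, within the 157 mm limit.
From 2R + T = 616: T = 616 − 302 = 314 mm.
Going = (23 − 1) × 314 = 6908 mm.
Enclosure = 6908 + 1397 + 1241 = 9546 mm.

9546 mm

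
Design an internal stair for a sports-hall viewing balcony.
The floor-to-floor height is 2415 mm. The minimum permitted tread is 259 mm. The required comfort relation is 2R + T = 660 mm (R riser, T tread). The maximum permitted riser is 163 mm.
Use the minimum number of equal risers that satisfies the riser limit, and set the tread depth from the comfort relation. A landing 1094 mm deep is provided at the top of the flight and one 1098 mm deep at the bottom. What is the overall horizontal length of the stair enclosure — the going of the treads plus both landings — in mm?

At most 163 each: 2415/163 = 14.82, giving 15 risers.
Riser R = 2415 / 15 = 161 mm, within the 163 mm limit.
Tread T = 660 − 2 × 161 = 338 mm (≥ 259 mm).
Treads = 15 − 1 = 14; going = 14 × 338 = 4732 mm.
Add landings: 4732 + 1094 + 1098 = 6924 mm.

6924 mm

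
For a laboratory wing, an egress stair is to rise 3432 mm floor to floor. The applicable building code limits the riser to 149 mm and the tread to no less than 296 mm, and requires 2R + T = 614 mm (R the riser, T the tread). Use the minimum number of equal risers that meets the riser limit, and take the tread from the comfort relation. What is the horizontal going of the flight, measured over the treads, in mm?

3432 / 149 = 23.034 → round up to 24 risers.
R = 3432 ÷ 24 = 143 mm.
T = 614 − 2·143 = 328 mm, which satisfies the 296 mm minimum.
Going = (24 − 1) × 328 = 7544 mm.

7544 mm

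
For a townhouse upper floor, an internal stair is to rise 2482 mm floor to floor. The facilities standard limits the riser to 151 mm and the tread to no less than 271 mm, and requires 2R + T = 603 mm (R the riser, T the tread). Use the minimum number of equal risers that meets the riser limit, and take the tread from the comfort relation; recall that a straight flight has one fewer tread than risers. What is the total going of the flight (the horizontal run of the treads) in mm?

2482 / 151 = 16.437 → round up to 17 risers.
Riser R = 2482 / 17 = 146 mm, within the 151 mm limit.
T = 603 − 2·146 = 311 mm, which satisfies the 271 mm minimum.
Treads = 17 − 1 = 16; going = 16 × 311 = 4976 mm.

4976 mm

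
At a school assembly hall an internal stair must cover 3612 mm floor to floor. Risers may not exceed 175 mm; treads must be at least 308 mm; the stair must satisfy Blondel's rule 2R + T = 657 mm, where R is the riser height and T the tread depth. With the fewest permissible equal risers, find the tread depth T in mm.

313 mm

3612 / 175 = 20.64, so 21 risers are needed.
Riser R = 3612 / 21 = 172 mm, within the 175 mm limit.
From 2R + T = 657: T = 657 − 344 = 313 mm.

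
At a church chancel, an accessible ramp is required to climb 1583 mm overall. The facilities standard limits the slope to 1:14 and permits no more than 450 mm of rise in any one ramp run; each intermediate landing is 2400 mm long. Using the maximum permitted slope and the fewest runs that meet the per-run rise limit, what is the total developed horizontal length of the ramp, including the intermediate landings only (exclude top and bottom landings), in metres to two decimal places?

At most 450 each: 1583/450 = 3.52, giving 4 ramp runs. That means 3 intermediate landings.
Horizontal run for 1583 mm of rise at 1:14 is 1583 × 14 = 22162 mm.
Intermediate landings: 3 × 2400 = 7200 mm.
Developed length = 22162 + 7200 = 29362 mm.
= 29.36 m.

29.36 m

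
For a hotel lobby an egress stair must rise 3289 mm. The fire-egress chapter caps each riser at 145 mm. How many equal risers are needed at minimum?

At most 145 each: 3289/145 = 22.68, giving 23 risers.

23 risers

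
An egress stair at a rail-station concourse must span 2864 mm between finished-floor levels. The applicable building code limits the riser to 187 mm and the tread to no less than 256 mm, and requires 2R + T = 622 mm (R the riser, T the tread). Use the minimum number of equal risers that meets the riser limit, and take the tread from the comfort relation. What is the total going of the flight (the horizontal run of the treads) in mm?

3960 mm

At most 187 each: 2864/187 = 15.32, giving 16 risers.
R = 2864 ÷ 16 = 179 mm.
T = 622 − 2·179 = 264 mm, which satisfies the 256 mm minimum.
16 risers give 15 treads; going = 15 × 264 = 3960 mm.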